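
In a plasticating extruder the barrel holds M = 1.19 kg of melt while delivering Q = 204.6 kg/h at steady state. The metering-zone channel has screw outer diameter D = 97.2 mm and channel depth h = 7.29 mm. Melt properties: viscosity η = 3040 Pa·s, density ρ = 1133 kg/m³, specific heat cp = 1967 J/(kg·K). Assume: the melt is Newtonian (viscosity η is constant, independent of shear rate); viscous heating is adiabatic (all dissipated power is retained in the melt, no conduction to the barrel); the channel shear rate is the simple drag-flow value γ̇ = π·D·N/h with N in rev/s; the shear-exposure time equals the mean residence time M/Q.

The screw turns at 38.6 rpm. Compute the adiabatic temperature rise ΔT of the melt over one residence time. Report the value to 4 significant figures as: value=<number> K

value=20.74 K

Convert throughput: Q = 204.6 kg/h = 204.6/3600 = 0.0568333 kg/s
t_res = M / Q_s = 1.19 / 0.0568333 = 20.9384 s
Geometry in metres: D = 97.2 mm → 0.0972 m, h = 7.29 mm → 0.00729 m; screw speed N = 38.6 rpm = 0.643333 rev/s
γ̇ = π D N / h = (π)(0.0972)(0.643333) / 0.00729 = 26.9479 s⁻¹
ΔT = η·γ̇²·t_res / (ρ·cp) = 3040 · (26.9479)² · 20.9384 / (1133 · 1967) = 20.7411 K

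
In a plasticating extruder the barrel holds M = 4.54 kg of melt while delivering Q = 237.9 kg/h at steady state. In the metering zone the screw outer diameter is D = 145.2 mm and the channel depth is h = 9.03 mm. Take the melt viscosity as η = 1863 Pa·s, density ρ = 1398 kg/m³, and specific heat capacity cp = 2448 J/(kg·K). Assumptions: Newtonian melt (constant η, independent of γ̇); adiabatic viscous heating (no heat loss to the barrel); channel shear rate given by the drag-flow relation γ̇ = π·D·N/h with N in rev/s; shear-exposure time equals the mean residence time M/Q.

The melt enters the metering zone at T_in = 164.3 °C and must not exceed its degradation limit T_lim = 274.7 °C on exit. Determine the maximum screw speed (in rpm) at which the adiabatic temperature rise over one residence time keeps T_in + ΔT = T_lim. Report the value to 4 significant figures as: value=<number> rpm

Q_s = Q / 3600 = 237.9 / 3600 = 0.0660833 kg/s
Mean residence time: t_res = M/Q_s = 4.54 kg / 0.0660833 kg/s = 68.7011 s
Convert to metres: D = 0.1452 m, h = 0.00903 m
ΔT_a = T_lim − T_in = 274.7 °C − 164.3 °C = 110.4 K
γ̇_max² = ΔT_a·ρ·cp / (η·t_res) = [110.4 × 1398 × 2448] / [1863 × 68.7011] = 2951.96 s⁻²
γ̇_max = √2951.96 = 54.332 s⁻¹
N_max = γ̇_max h / (πD) = 54.332·0.00903/(π·0.1452) = 1.07554 rev/s → ×60 = 64.5324 rpm

value=64.53 rpm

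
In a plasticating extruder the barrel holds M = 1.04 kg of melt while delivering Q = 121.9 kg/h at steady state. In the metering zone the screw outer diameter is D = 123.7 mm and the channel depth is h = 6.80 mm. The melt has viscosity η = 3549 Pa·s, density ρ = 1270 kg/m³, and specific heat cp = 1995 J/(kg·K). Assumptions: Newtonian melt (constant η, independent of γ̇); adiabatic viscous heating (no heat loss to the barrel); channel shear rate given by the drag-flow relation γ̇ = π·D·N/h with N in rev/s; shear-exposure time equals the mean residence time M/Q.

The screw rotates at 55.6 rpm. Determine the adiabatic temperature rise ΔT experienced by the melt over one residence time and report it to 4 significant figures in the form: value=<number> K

Throughput in SI: Q_s = 121.9 kg/h ÷ 3600 s/h = 0.0338611 kg/s
Mean residence time: t_res = M/Q_s = 1.04 kg / 0.0338611 kg/s = 30.7137 s
D = 123.7 mm = 0.1237 m;  h = 6.80 mm = 0.0068 m;  N = 55.6 rpm / 60 = 0.926667 rev/s
Shear rate: γ̇ = πDN/h = π·0.1237·0.926667/0.0068 = 52.9583 s⁻¹
ΔT = η·γ̇²·t_res/(ρ·cp) = [3549 × 52.9583² × 30.7137] / [1270 × 1995] = 120.659 K

value=120.7 K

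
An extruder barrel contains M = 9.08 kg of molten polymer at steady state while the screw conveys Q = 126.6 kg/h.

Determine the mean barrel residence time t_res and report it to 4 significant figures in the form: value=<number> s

value=258.2 s

Q_s = Q / 3600 = 126.6 / 3600 = 0.0351667 kg/s
t_res = M / Q_s = 9.08 ÷ 0.0351667 = 258.199 s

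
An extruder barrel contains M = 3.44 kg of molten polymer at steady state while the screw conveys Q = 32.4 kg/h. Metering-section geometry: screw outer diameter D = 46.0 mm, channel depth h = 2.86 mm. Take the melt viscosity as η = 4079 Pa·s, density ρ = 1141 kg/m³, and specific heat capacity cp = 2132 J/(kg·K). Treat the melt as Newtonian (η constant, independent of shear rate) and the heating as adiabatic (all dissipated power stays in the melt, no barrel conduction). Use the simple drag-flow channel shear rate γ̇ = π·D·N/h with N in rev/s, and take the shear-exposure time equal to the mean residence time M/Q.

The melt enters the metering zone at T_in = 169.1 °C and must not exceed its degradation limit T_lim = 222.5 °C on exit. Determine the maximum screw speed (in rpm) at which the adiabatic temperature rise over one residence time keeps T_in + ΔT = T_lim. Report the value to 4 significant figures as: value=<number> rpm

Throughput in SI: Q_s = 32.4 kg/h ÷ 3600 s/h = 0.009 kg/s
t_res = M / Q_s = 3.44 ÷ 0.009 = 382.222 s
Convert to metres: D = 0.046 m, h = 0.00286 m
Allowable rise: ΔT_a = T_lim − T_in = 222.5 − 169.1 = 53.4 K
γ̇_max² = ΔT_a·ρ·cp/(η·t_res) = 53.4·1141·2132/(4079·382.222) = 83.3191 s⁻²
γ̇_max = sqrt(83.3191) = 9.12793 s⁻¹
Solve γ̇ = πDN/h for N: N_max = γ̇_max·h/(π·D) = 9.12793 × 0.00286 / (π × 0.046) = 0.180647 rev/s = 10.8388 rpm

value=10.84 rpm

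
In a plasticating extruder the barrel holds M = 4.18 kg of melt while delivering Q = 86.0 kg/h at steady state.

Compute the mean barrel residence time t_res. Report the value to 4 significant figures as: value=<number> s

value=175.0 s

Q_s = Q / 3600 = 86.0 / 3600 = 0.0238889 kg/s
Mean residence time: t_res = M/Q_s = 4.18 kg / 0.0238889 kg/s = 174.977 s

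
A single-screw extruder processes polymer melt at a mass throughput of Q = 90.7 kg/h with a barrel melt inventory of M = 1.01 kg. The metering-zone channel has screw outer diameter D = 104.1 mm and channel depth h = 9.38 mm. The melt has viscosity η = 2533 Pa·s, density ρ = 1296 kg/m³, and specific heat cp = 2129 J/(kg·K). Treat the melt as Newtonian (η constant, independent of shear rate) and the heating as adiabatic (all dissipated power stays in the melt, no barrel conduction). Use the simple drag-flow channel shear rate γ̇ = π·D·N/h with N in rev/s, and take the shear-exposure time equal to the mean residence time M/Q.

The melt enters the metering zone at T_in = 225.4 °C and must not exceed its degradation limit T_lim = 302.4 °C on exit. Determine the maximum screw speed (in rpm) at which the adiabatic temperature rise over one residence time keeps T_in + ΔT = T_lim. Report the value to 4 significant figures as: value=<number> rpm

Q_s = Q / 3600 = 90.7 / 3600 = 0.0251944 kg/s
t_res = M / Q_s = 1.01 / 0.0251944 = 40.0882 s
D = 104.1 mm = 0.1041 m;  h = 9.38 mm = 0.00938 m
Allowable rise: ΔT_a = T_lim − T_in = 302.4 − 225.4 = 77 K
γ̇_max² = ΔT_a·ρ·cp / (η·t_res) = [77 × 1296 × 2129] / [2533 × 40.0882] = 2092.28 s⁻²
γ̇_max = sqrt(2092.28) = 45.7414 s⁻¹
N_max = γ̇_max·h / (π·D) = 45.7414 · 0.00938 / (π · 0.1041) = 1.31193 rev/s = 78.716 rpm

value=78.72 rpm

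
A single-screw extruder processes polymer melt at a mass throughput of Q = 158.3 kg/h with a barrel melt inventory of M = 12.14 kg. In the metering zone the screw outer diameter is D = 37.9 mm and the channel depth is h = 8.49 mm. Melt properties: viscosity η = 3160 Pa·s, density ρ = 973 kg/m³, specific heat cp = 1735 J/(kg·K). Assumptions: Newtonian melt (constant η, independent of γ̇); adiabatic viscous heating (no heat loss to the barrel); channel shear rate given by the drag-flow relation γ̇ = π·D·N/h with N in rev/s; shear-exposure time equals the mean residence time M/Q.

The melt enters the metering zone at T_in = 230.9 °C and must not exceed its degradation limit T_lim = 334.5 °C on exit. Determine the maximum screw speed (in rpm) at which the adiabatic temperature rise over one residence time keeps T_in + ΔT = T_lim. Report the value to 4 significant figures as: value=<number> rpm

Q_s = Q / 3600 = 158.3 / 3600 = 0.0439722 kg/s
t_res = M / Q_s = 12.14 / 0.0439722 = 276.083 s
Geometry in SI: D = 37.9 mm → 0.0379 m, h = 8.49 mm → 0.00849 m
ΔT_a = T_lim − T_in = 334.5 °C − 230.9 °C = 103.6 K
Invert ΔT = ηγ̇²t_res/(ρcp) for γ̇: γ̇_max² = ΔT_a ρ cp / (η t_res) = 103.6·973·1735 / (3160·276.083) = 200.468 s⁻²
γ̇_max = √200.468 = 14.1587 s⁻¹
Solve γ̇ = πDN/h for N: N_max = γ̇_max·h/(π·D) = 14.1587 × 0.00849 / (π × 0.0379) = 1.00958 rev/s = 60.5748 rpm

value=60.57 rpm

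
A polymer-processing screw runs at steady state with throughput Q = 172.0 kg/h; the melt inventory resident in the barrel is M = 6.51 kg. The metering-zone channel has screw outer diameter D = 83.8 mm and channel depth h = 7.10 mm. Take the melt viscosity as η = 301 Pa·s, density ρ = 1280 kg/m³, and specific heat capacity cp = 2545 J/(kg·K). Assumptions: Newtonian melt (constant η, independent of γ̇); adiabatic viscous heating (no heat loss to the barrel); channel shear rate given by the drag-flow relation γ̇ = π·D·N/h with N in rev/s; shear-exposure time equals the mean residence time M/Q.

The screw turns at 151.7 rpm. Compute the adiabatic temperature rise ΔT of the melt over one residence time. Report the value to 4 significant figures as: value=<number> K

Convert throughput: Q = 172.0 kg/h = 172.0/3600 = 0.0477778 kg/s
Mean residence time: t_res = M/Q_s = 6.51 kg / 0.0477778 kg/s = 136.256 s
D = 83.8 mm = 0.0838 m;  h = 7.10 mm = 0.0071 m;  N = 151.7 rpm / 60 = 2.52833 rev/s
γ̇ = π D N / h = (π)(0.0838)(2.52833) / 0.0071 = 93.7497 s⁻¹
ΔT = η·γ̇²·t_res / (ρ·cp) = 301 · (93.7497)² · 136.256 / (1280 · 2545) = 110.653 K

value=110.7 K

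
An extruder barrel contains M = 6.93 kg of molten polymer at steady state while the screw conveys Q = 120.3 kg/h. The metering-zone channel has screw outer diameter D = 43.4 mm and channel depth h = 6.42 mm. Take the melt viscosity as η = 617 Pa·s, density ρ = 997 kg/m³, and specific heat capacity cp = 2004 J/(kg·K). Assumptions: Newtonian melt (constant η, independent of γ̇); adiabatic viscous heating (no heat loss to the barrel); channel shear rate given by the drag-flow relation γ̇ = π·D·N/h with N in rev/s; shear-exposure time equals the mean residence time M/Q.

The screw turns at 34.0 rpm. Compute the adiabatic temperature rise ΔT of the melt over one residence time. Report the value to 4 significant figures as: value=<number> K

Q_s = Q / 3600 = 120.3 / 3600 = 0.0334167 kg/s
Mean residence time: t_res = M/Q_s = 6.93 kg / 0.0334167 kg/s = 207.382 s
Geometry in metres: D = 43.4 mm → 0.0434 m, h = 6.42 mm → 0.00642 m; screw speed N = 34.0 rpm = 0.566667 rev/s
γ̇ = π D N / h = (π)(0.0434)(0.566667) / 0.00642 = 12.0346 s⁻¹
ΔT = η·γ̇²·t_res/(ρ·cp) = [617 × 12.0346² × 207.382] / [997 × 2004] = 9.27528 K

value=9.275 K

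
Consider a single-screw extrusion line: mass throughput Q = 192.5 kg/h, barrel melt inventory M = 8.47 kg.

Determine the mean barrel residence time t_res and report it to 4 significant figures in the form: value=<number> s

value=158.4 s

Convert throughput: Q = 192.5 kg/h = 192.5/3600 = 0.0534722 kg/s
t_res = M / Q_s = 8.47 ÷ 0.0534722 = 158.4 s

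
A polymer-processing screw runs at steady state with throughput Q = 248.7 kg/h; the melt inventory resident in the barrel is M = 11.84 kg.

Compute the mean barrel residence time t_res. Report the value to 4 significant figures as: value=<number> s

value=171.4 s

Throughput in SI: Q_s = 248.7 kg/h ÷ 3600 s/h = 0.0690833 kg/s
t_res = M / Q_s = 11.84 / 0.0690833 = 171.387 s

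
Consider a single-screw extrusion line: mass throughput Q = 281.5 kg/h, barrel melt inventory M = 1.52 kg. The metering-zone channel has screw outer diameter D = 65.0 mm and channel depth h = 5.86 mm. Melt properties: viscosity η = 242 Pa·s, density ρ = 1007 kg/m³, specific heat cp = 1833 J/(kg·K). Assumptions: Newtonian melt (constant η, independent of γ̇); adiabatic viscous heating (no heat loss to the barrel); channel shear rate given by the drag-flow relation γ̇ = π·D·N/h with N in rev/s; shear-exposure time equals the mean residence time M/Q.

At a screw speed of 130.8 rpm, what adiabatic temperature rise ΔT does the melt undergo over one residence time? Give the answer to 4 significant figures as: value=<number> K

value=14.71 K

Convert throughput: Q = 281.5 kg/h = 281.5/3600 = 0.0781944 kg/s
t_res = M / Q_s = 1.52 ÷ 0.0781944 = 19.4387 s
D = 65.0 mm = 0.065 m;  h = 5.86 mm = 0.00586 m;  N = 130.8 rpm / 60 = 2.18 rev/s
Shear rate: γ̇ = πDN/h = π·0.065·2.18/0.00586 = 75.9665 s⁻¹
ΔT = η·γ̇²·t_res / (ρ·cp) = 242 · (75.9665)² · 19.4387 / (1007 · 1833) = 14.7074 K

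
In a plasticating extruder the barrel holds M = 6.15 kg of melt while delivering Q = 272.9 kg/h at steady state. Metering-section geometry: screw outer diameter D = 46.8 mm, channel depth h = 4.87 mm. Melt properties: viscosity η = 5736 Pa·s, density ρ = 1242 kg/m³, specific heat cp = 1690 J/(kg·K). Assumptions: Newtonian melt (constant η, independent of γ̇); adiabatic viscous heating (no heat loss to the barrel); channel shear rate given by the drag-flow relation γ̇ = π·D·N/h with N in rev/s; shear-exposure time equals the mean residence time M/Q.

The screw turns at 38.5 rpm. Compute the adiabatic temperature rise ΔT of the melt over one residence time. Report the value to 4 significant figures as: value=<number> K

value=83.20 K

Convert throughput: Q = 272.9 kg/h = 272.9/3600 = 0.0758056 kg/s
t_res = M / Q_s = 6.15 / 0.0758056 = 81.1286 s
D = 46.8 mm = 0.0468 m;  h = 4.87 mm = 0.00487 m;  N = 38.5 rpm / 60 = 0.641667 rev/s
γ̇ = π D N / h = (π)(0.0468)(0.641667) / 0.00487 = 19.3721 s⁻¹
Adiabatic rise: ΔT = η γ̇² t_res / (ρ cp) = 5736·(19.3721)²·81.1286 / (1242·1690) = 83.2008 K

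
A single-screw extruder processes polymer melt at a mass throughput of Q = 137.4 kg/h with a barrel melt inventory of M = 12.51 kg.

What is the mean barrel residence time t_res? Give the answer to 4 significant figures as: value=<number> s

Convert throughput: Q = 137.4 kg/h = 137.4/3600 = 0.0381667 kg/s
t_res = M / Q_s = 12.51 ÷ 0.0381667 = 327.773 s

value=327.8 s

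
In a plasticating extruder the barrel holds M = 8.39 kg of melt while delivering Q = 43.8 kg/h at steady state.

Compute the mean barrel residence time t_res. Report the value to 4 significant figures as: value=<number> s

Convert throughput: Q = 43.8 kg/h = 43.8/3600 = 0.0121667 kg/s
Mean residence time: t_res = M/Q_s = 8.39 kg / 0.0121667 kg/s = 689.589 s

value=689.6 s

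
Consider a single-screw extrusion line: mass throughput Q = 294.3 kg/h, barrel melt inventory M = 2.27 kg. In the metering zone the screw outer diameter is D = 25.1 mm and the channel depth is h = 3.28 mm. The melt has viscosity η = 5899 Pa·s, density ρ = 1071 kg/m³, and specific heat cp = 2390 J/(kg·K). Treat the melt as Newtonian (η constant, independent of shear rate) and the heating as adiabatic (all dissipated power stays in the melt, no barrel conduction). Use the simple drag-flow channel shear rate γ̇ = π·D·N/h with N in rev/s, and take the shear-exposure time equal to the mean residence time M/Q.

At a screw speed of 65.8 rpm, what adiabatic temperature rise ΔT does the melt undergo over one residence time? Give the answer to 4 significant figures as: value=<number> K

value=44.48 K

Convert throughput: Q = 294.3 kg/h = 294.3/3600 = 0.08175 kg/s
Mean residence time: t_res = M/Q_s = 2.27 kg / 0.08175 kg/s = 27.7676 s
Convert to SI: D = 0.0251 m, h = 0.00328 m, N = 65.8/60 = 1.09667 rev/s
γ̇ = π D N / h = (π)(0.0251)(1.09667) / 0.00328 = 26.3648 s⁻¹
ΔT = η·γ̇²·t_res / (ρ·cp) = 5899 · (26.3648)² · 27.7676 / (1071 · 2390) = 44.4813 K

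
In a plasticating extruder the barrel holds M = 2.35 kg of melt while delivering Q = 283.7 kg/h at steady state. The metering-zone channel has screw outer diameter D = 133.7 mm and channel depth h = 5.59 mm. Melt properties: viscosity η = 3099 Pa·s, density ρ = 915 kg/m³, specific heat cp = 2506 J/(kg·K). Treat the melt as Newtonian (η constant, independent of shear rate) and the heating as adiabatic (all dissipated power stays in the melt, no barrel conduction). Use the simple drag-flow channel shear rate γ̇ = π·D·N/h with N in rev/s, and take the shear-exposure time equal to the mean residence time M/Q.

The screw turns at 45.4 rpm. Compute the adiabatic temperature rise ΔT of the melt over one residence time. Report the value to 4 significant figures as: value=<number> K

Convert throughput: Q = 283.7 kg/h = 283.7/3600 = 0.0788056 kg/s
t_res = M / Q_s = 2.35 / 0.0788056 = 29.8202 s
Geometry in metres: D = 133.7 mm → 0.1337 m, h = 5.59 mm → 0.00559 m; screw speed N = 45.4 rpm = 0.756667 rev/s
γ̇ = π D N / h = (π)(0.1337)(0.756667) / 0.00559 = 56.8557 s⁻¹
ΔT = η·γ̇²·t_res / (ρ·cp) = 3099 · (56.8557)² · 29.8202 / (915 · 2506) = 130.28 K

value=130.3 K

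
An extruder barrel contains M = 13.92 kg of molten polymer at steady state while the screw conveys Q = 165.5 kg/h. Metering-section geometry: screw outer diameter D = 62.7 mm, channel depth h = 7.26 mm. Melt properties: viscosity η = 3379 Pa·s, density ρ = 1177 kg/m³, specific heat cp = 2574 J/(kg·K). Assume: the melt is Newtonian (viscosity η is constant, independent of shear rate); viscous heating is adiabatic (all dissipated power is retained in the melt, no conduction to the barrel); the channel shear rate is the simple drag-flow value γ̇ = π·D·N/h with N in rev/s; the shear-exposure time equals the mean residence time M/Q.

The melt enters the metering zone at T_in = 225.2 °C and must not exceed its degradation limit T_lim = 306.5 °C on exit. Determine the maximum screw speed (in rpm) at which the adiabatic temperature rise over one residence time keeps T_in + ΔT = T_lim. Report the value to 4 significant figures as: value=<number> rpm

value=34.31 rpm

Convert throughput: Q = 165.5 kg/h = 165.5/3600 = 0.0459722 kg/s
t_res = M / Q_s = 13.92 ÷ 0.0459722 = 302.792 s
D = 62.7 mm = 0.0627 m;  h = 7.26 mm = 0.00726 m
Allowable rise: ΔT_a = T_lim − T_in = 306.5 − 225.2 = 81.3 K
γ̇_max² = ΔT_a·ρ·cp / (η·t_res) = [81.3 × 1177 × 2574] / [3379 × 302.792] = 240.737 s⁻²
Take the square root: γ̇_max = √(240.737) = 15.5157 s⁻¹
Solve γ̇ = πDN/h for N: N_max = γ̇_max·h/(π·D) = 15.5157 × 0.00726 / (π × 0.0627) = 0.571862 rev/s = 34.3117 rpm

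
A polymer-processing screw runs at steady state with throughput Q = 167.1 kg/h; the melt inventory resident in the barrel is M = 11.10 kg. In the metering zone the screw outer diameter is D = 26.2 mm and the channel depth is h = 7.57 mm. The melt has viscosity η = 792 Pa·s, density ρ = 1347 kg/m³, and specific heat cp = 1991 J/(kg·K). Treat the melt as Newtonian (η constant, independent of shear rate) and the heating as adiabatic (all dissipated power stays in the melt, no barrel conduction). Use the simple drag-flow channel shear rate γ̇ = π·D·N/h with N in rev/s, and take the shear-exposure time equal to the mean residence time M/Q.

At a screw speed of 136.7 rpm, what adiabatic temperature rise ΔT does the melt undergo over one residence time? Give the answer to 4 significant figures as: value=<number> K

Throughput in SI: Q_s = 167.1 kg/h ÷ 3600 s/h = 0.0464167 kg/s
t_res = M / Q_s = 11.10 / 0.0464167 = 239.138 s
Convert to SI: D = 0.0262 m, h = 0.00757 m, N = 136.7/60 = 2.27833 rev/s
Shear rate: γ̇ = πDN/h = π·0.0262·2.27833/0.00757 = 24.7727 s⁻¹
Adiabatic rise: ΔT = η γ̇² t_res / (ρ cp) = 792·(24.7727)²·239.138 / (1347·1991) = 43.3392 K

value=43.34 K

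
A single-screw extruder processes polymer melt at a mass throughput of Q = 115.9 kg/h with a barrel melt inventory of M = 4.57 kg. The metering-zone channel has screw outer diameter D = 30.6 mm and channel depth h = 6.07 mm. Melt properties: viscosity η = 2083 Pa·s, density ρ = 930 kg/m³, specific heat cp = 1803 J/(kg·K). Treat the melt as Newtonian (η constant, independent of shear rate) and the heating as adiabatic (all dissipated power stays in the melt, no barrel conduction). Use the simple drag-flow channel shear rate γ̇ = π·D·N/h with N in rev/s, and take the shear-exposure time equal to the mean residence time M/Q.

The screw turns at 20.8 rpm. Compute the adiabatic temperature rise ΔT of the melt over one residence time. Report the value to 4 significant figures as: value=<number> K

Q_s = Q / 3600 = 115.9 / 3600 = 0.0321944 kg/s
t_res = M / Q_s = 4.57 / 0.0321944 = 141.95 s
D = 30.6 mm = 0.0306 m;  h = 6.07 mm = 0.00607 m;  N = 20.8 rpm / 60 = 0.346667 rev/s
γ̇ = π·D·N / h = π · 0.0306 · 0.346667 / 0.00607 = 5.49028 s⁻¹
ΔT = η·γ̇²·t_res/(ρ·cp) = [2083 × 5.49028² × 141.95] / [930 × 1803] = 5.31539 K

value=5.315 K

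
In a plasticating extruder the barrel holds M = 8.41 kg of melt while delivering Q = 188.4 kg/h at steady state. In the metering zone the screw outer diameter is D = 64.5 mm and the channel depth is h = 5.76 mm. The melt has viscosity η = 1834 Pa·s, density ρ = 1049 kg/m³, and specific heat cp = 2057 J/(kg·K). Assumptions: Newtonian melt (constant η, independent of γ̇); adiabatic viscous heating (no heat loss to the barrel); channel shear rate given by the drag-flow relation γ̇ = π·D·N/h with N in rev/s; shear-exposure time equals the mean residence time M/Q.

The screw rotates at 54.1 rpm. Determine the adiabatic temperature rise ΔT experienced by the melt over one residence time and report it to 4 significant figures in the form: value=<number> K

value=137.4 K

Throughput in SI: Q_s = 188.4 kg/h ÷ 3600 s/h = 0.0523333 kg/s
t_res = M / Q_s = 8.41 / 0.0523333 = 160.701 s
D = 64.5 mm = 0.0645 m;  h = 5.76 mm = 0.00576 m;  N = 54.1 rpm / 60 = 0.901667 rev/s
Shear rate: γ̇ = πDN/h = π·0.0645·0.901667/0.00576 = 31.72 s⁻¹
ΔT = η·γ̇²·t_res / (ρ·cp) = 1834 · (31.72)² · 160.701 / (1049 · 2057) = 137.427 K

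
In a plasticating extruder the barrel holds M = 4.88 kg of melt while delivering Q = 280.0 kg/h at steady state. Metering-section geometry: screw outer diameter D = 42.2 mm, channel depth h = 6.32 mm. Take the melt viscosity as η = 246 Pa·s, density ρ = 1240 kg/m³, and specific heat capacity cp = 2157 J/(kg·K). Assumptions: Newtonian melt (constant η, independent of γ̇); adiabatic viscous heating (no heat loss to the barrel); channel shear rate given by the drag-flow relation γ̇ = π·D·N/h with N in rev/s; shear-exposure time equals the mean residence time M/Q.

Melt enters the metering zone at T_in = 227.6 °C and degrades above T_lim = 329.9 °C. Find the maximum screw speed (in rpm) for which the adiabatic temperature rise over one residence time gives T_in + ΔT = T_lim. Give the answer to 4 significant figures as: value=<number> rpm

value=380.8 rpm

Q_s = Q / 3600 = 280.0 / 3600 = 0.0777778 kg/s
t_res = M / Q_s = 4.88 / 0.0777778 = 62.7429 s
Geometry in SI: D = 42.2 mm → 0.0422 m, h = 6.32 mm → 0.00632 m
ΔT_a = T_lim − T_in = 329.9 °C − 227.6 °C = 102.3 K
γ̇_max² = ΔT_a·ρ·cp/(η·t_res) = 102.3·1240·2157/(246·62.7429) = 17727.5 s⁻²
γ̇_max = sqrt(17727.5) = 133.145 s⁻¹
Solve γ̇ = πDN/h for N: N_max = γ̇_max·h/(π·D) = 133.145 × 0.00632 / (π × 0.0422) = 6.34715 rev/s = 380.829 rpm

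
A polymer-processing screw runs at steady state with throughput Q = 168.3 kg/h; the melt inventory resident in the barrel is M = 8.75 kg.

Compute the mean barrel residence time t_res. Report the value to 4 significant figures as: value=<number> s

Throughput in SI: Q_s = 168.3 kg/h ÷ 3600 s/h = 0.04675 kg/s
t_res = M / Q_s = 8.75 ÷ 0.04675 = 187.166 s

value=187.2 s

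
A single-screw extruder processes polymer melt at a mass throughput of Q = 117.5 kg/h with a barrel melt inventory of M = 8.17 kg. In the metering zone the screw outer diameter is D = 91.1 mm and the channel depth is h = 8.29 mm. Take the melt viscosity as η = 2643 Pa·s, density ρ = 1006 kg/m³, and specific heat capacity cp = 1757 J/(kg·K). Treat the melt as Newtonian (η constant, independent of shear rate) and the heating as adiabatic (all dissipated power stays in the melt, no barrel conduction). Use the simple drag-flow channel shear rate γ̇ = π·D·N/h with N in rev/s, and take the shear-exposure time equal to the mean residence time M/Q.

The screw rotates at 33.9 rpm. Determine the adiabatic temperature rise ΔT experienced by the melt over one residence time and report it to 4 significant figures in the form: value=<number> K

Convert throughput: Q = 117.5 kg/h = 117.5/3600 = 0.0326389 kg/s
t_res = M / Q_s = 8.17 / 0.0326389 = 250.315 s
Convert to SI: D = 0.0911 m, h = 0.00829 m, N = 33.9/60 = 0.565 rev/s
γ̇ = π·D·N / h = π · 0.0911 · 0.565 / 0.00829 = 19.5057 s⁻¹
Adiabatic rise: ΔT = η γ̇² t_res / (ρ cp) = 2643·(19.5057)²·250.315 / (1006·1757) = 142.409 K

value=142.4 K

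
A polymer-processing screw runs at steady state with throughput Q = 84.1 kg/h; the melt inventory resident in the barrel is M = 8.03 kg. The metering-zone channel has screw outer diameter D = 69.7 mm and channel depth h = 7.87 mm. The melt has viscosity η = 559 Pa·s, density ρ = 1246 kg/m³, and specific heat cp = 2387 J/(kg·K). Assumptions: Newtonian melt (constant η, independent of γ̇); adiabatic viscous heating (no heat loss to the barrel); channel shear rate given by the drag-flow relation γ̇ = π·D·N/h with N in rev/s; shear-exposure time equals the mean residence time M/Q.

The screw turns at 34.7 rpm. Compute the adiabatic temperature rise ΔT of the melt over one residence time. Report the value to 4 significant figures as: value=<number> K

value=16.73 K

Convert throughput: Q = 84.1 kg/h = 84.1/3600 = 0.0233611 kg/s
t_res = M / Q_s = 8.03 / 0.0233611 = 343.734 s
Convert to SI: D = 0.0697 m, h = 0.00787 m, N = 34.7/60 = 0.578333 rev/s
Shear rate: γ̇ = πDN/h = π·0.0697·0.578333/0.00787 = 16.0911 s⁻¹
ΔT = η·γ̇²·t_res / (ρ·cp) = 559 · (16.0911)² · 343.734 / (1246 · 2387) = 16.7277 K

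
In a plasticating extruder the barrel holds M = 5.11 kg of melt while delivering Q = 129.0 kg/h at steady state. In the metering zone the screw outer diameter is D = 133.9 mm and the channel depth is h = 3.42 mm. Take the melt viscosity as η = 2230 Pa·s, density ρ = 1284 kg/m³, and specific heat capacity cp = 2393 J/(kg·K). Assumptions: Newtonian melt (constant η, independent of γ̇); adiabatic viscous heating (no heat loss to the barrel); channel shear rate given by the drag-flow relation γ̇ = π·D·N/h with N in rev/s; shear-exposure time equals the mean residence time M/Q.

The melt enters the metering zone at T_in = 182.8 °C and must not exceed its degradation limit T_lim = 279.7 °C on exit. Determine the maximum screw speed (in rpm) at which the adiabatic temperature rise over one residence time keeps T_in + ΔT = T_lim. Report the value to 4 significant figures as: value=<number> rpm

value=14.93 rpm

Q_s = Q / 3600 = 129.0 / 3600 = 0.0358333 kg/s
t_res = M / Q_s = 5.11 ÷ 0.0358333 = 142.605 s
D = 133.9 mm = 0.1339 m;  h = 3.42 mm = 0.00342 m
ΔT_a = T_lim − T_in = 279.7 − 182.8 = 96.9 K
Invert ΔT = ηγ̇²t_res/(ρcp) for γ̇: γ̇_max² = ΔT_a ρ cp / (η t_res) = 96.9·1284·2393 / (2230·142.605) = 936.252 s⁻²
γ̇_max = sqrt(936.252) = 30.5982 s⁻¹
N_max = γ̇_max·h / (π·D) = 30.5982 · 0.00342 / (π · 0.1339) = 0.248767 rev/s = 14.926 rpm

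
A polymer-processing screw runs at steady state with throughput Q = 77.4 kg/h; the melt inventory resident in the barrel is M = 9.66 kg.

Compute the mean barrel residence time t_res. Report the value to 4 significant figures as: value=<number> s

value=449.3 s

Throughput in SI: Q_s = 77.4 kg/h ÷ 3600 s/h = 0.0215 kg/s
t_res = M / Q_s = 9.66 / 0.0215 = 449.302 s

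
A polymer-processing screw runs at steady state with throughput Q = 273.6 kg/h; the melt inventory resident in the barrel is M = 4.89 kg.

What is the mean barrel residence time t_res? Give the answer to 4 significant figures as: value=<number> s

value=64.34 s

Throughput in SI: Q_s = 273.6 kg/h ÷ 3600 s/h = 0.076 kg/s
t_res = M / Q_s = 4.89 / 0.076 = 64.3421 s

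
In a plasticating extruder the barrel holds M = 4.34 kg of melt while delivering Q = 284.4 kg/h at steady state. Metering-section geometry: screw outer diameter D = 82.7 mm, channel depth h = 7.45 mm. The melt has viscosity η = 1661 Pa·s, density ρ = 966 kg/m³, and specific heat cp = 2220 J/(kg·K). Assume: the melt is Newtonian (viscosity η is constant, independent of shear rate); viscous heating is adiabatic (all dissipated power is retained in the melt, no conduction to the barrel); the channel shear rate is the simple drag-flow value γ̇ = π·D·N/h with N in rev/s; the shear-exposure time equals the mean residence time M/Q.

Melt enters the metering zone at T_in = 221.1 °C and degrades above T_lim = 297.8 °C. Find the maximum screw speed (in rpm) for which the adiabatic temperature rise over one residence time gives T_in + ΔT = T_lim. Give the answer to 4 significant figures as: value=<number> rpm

Convert throughput: Q = 284.4 kg/h = 284.4/3600 = 0.079 kg/s
t_res = M / Q_s = 4.34 ÷ 0.079 = 54.9367 s
D = 82.7 mm = 0.0827 m;  h = 7.45 mm = 0.00745 m
ΔT_a = T_lim − T_in = 297.8 °C − 221.1 °C = 76.7 K
Invert ΔT = ηγ̇²t_res/(ρcp) for γ̇: γ̇_max² = ΔT_a ρ cp / (η t_res) = 76.7·966·2220 / (1661·54.9367) = 1802.57 s⁻²
Take the square root: γ̇_max = √(1802.57) = 42.4567 s⁻¹
Solve γ̇ = πDN/h for N: N_max = γ̇_max·h/(π·D) = 42.4567 × 0.00745 / (π × 0.0827) = 1.21744 rev/s = 73.0464 rpm

value=73.05 rpm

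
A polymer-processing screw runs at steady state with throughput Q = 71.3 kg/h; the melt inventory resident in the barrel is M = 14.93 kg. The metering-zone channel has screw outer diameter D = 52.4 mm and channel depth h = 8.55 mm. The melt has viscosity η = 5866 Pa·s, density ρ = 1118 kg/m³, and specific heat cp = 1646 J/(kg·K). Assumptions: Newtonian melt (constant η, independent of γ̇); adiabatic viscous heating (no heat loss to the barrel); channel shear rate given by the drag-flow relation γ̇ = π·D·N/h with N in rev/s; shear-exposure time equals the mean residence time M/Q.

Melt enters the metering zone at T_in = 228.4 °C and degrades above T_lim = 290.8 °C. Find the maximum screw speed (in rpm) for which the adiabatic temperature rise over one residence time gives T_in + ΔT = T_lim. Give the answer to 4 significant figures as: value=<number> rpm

value=15.88 rpm

Q_s = Q / 3600 = 71.3 / 3600 = 0.0198056 kg/s
t_res = M / Q_s = 14.93 / 0.0198056 = 753.829 s
D = 52.4 mm = 0.0524 m;  h = 8.55 mm = 0.00855 m
ΔT_a = T_lim − T_in = 290.8 − 228.4 = 62.4 K
Invert ΔT = ηγ̇²t_res/(ρcp) for γ̇: γ̇_max² = ΔT_a ρ cp / (η t_res) = 62.4·1118·1646 / (5866·753.829) = 25.9682 s⁻²
γ̇_max = √25.9682 = 5.0959 s⁻¹
N_max = γ̇_max h / (πD) = 5.0959·0.00855/(π·0.0524) = 0.264671 rev/s → ×60 = 15.8802 rpm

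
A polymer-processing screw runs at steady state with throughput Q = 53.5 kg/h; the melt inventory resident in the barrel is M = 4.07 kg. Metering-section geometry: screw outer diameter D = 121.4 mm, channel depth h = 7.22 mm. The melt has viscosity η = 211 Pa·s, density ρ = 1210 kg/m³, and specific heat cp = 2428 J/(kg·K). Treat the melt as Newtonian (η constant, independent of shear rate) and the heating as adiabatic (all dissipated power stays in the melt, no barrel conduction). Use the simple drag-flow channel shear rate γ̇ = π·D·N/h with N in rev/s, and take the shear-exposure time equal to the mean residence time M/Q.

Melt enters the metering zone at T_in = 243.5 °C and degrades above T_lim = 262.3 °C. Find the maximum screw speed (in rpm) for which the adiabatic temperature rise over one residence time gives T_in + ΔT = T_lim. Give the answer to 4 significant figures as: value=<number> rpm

value=35.12 rpm

Convert throughput: Q = 53.5 kg/h = 53.5/3600 = 0.0148611 kg/s
t_res = M / Q_s = 4.07 ÷ 0.0148611 = 273.869 s
Geometry in SI: D = 121.4 mm → 0.1214 m, h = 7.22 mm → 0.00722 m
Allowable rise: ΔT_a = T_lim − T_in = 262.3 − 243.5 = 18.8 K
γ̇_max² = ΔT_a·ρ·cp/(η·t_res) = 18.8·1210·2428/(211·273.869) = 955.798 s⁻²
γ̇_max = sqrt(955.798) = 30.916 s⁻¹
Solve γ̇ = πDN/h for N: N_max = γ̇_max·h/(π·D) = 30.916 × 0.00722 / (π × 0.1214) = 0.585264 rev/s = 35.1158 rpm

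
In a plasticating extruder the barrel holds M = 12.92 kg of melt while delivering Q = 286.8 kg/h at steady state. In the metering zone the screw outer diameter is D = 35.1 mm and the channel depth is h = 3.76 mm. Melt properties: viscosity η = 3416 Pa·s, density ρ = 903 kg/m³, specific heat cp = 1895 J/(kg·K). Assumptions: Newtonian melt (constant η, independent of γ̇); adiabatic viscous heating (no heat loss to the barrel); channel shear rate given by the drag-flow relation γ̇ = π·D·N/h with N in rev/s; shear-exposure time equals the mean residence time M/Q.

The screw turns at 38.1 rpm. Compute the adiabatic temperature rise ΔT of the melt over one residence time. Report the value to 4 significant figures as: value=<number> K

Q_s = Q / 3600 = 286.8 / 3600 = 0.0796667 kg/s
Mean residence time: t_res = M/Q_s = 12.92 kg / 0.0796667 kg/s = 162.176 s
Geometry in metres: D = 35.1 mm → 0.0351 m, h = 3.76 mm → 0.00376 m; screw speed N = 38.1 rpm = 0.635 rev/s
γ̇ = π·D·N / h = π · 0.0351 · 0.635 / 0.00376 = 18.6227 s⁻¹
Adiabatic rise: ΔT = η γ̇² t_res / (ρ cp) = 3416·(18.6227)²·162.176 / (903·1895) = 112.277 K

value=112.3 K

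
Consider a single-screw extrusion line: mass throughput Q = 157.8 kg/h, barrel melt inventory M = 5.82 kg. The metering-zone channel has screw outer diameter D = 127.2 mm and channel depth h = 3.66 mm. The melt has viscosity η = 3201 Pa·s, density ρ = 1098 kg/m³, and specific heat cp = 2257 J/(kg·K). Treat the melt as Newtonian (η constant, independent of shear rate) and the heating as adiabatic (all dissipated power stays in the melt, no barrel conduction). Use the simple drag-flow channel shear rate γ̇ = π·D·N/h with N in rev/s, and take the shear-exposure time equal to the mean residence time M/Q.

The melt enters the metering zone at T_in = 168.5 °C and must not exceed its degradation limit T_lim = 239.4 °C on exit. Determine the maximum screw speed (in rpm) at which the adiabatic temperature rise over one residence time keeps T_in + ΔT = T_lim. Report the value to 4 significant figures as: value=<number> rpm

Convert throughput: Q = 157.8 kg/h = 157.8/3600 = 0.0438333 kg/s
t_res = M / Q_s = 5.82 / 0.0438333 = 132.776 s
D = 127.2 mm = 0.1272 m;  h = 3.66 mm = 0.00366 m
Allowable rise: ΔT_a = T_lim − T_in = 239.4 − 168.5 = 70.9 K
γ̇_max² = ΔT_a·ρ·cp/(η·t_res) = 70.9·1098·2257/(3201·132.776) = 413.405 s⁻²
Take the square root: γ̇_max = √(413.405) = 20.3324 s⁻¹
N_max = γ̇_max h / (πD) = 20.3324·0.00366/(π·0.1272) = 0.186222 rev/s → ×60 = 11.1733 rpm

value=11.17 rpm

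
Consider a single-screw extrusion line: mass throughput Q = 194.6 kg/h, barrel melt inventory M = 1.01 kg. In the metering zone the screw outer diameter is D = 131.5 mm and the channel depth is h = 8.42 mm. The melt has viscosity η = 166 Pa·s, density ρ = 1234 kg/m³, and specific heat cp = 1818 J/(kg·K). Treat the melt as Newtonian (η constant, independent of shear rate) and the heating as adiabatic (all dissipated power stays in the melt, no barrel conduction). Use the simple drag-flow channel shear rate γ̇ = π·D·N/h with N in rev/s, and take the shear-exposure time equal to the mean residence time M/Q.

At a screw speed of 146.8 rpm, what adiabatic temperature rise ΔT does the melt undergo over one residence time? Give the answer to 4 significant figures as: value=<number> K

Convert throughput: Q = 194.6 kg/h = 194.6/3600 = 0.0540556 kg/s
t_res = M / Q_s = 1.01 / 0.0540556 = 18.6845 s
Geometry in metres: D = 131.5 mm → 0.1315 m, h = 8.42 mm → 0.00842 m; screw speed N = 146.8 rpm = 2.44667 rev/s
γ̇ = π D N / h = (π)(0.1315)(2.44667) / 0.00842 = 120.043 s⁻¹
ΔT = η·γ̇²·t_res / (ρ·cp) = 166 · (120.043)² · 18.6845 / (1234 · 1818) = 19.9231 K

value=19.92 K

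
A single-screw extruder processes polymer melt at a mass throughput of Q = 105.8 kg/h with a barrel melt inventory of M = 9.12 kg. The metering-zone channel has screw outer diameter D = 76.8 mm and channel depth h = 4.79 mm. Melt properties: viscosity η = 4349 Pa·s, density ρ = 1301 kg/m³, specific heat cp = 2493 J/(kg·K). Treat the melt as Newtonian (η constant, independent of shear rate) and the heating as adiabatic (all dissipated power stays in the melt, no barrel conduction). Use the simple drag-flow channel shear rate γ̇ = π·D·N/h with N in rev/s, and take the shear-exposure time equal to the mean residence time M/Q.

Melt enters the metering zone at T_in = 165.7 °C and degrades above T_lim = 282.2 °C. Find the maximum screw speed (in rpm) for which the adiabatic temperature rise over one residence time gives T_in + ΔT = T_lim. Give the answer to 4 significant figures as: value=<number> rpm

value=19.93 rpm

Throughput in SI: Q_s = 105.8 kg/h ÷ 3600 s/h = 0.0293889 kg/s
t_res = M / Q_s = 9.12 ÷ 0.0293889 = 310.321 s
Geometry in SI: D = 76.8 mm → 0.0768 m, h = 4.79 mm → 0.00479 m
ΔT_a = T_lim − T_in = 282.2 − 165.7 = 116.5 K
γ̇_max² = ΔT_a·ρ·cp / (η·t_res) = [116.5 × 1301 × 2493] / [4349 × 310.321] = 279.978 s⁻²
γ̇_max = √279.978 = 16.7326 s⁻¹
N_max = γ̇_max·h / (π·D) = 16.7326 · 0.00479 / (π · 0.0768) = 0.33219 rev/s = 19.9314 rpm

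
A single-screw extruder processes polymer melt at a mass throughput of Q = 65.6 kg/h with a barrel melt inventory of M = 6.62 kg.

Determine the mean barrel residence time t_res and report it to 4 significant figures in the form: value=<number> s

Convert throughput: Q = 65.6 kg/h = 65.6/3600 = 0.0182222 kg/s
t_res = M / Q_s = 6.62 / 0.0182222 = 363.293 s

value=363.3 s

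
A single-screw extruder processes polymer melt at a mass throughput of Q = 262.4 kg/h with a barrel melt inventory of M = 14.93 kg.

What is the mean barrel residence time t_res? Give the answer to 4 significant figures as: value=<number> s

Convert throughput: Q = 262.4 kg/h = 262.4/3600 = 0.0728889 kg/s
t_res = M / Q_s = 14.93 ÷ 0.0728889 = 204.832 s

value=204.8 s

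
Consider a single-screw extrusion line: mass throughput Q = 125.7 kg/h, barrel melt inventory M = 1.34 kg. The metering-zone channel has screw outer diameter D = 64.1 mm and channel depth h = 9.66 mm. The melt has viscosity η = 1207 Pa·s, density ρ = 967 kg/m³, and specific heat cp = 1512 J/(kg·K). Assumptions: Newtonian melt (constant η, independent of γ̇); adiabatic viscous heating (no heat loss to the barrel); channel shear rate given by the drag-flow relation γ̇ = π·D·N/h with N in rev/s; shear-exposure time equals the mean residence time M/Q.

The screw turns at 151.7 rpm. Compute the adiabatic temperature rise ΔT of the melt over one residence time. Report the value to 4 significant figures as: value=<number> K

value=88.01 K

Q_s = Q / 3600 = 125.7 / 3600 = 0.0349167 kg/s
t_res = M / Q_s = 1.34 ÷ 0.0349167 = 38.3771 s
Geometry in metres: D = 64.1 mm → 0.0641 m, h = 9.66 mm → 0.00966 m; screw speed N = 151.7 rpm = 2.52833 rev/s
γ̇ = π D N / h = (π)(0.0641)(2.52833) / 0.00966 = 52.7066 s⁻¹
ΔT = η·γ̇²·t_res / (ρ·cp) = 1207 · (52.7066)² · 38.3771 / (967 · 1512) = 88.0098 K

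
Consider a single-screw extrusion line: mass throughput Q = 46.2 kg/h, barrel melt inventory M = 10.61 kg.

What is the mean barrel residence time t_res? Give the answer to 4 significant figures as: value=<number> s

Q_s = Q / 3600 = 46.2 / 3600 = 0.0128333 kg/s
Mean residence time: t_res = M/Q_s = 10.61 kg / 0.0128333 kg/s = 826.753 s

value=826.8 s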